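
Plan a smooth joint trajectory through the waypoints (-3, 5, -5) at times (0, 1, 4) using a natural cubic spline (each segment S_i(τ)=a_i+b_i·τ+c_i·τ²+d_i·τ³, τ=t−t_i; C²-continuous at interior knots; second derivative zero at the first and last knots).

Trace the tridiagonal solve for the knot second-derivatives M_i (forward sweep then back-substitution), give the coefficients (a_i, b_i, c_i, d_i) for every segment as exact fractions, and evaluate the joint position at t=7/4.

Δ: Δ0=8, Δ1=-10/3
row 1: diag=8, rhs=-68; c'=3/8, d'=-17/2
back: M1=-17/2
M: M0=0, M1=-17/2, M2=0
seg 0: a=-3, c=M0/2=0, d=(M1−M0)/(6·1)=-17/12, b=Δ0−h0·(2M0+M1)/6=113/12
seg 1: a=5, c=M1/2=-17/4, d=(M2−M1)/(6·3)=17/36, b=Δ1−h1·(2M1+M2)/6=31/6
t_q=7/4 → seg 1, τ=3/4; S=5+31/6·τ+-17/4·τ²+17/36·τ³=1711/256

  seg 0: a=-3 b=113/12 c=0 d=-17/12
  seg 1: a=5 b=31/6 c=-17/4 d=17/36
S(7/4) = 1711/256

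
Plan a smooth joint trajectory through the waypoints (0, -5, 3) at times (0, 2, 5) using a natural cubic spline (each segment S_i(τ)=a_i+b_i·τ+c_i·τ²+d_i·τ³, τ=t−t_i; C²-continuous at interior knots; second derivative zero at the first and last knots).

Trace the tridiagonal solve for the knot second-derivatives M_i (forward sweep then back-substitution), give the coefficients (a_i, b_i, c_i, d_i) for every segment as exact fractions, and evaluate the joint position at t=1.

  seg 0: a=0 b=-53/15 c=0 d=31/120
  seg 1: a=-5 b=-13/30 c=31/20 d=-31/180
S(1) = -131/40

Δ: Δ0=-5/2, Δ1=8/3
row 1: diag=10, rhs=31; c'=3/10, d'=31/10
back: M1=31/10
M: M0=0, M1=31/10, M2=0
seg 0: a=0, c=M0/2=0, d=(M1−M0)/(6·2)=31/120, b=Δ0−h0·(2M0+M1)/6=-53/15
seg 1: a=-5, c=M1/2=31/20, d=(M2−M1)/(6·3)=-31/180, b=Δ1−h1·(2M1+M2)/6=-13/30
t_q=1 → seg 0, τ=1; S=0+-53/15·τ+0·τ²+31/120·τ³=-131/40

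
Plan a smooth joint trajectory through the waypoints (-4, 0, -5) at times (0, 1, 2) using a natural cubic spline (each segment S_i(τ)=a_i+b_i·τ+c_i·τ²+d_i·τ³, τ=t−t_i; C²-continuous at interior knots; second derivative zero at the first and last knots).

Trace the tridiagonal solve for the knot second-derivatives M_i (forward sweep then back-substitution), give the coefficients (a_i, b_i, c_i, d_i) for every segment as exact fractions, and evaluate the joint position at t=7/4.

  seg 0: a=-4 b=25/4 c=0 d=-9/4
  seg 1: a=0 b=-1/2 c=-27/4 d=9/4
S(7/4) = -825/256

Δ: Δ0=4, Δ1=-5
row 1: diag=4, rhs=-54; c'=1/4, d'=-27/2
back: M1=-27/2
M: M0=0, M1=-27/2, M2=0
seg 0: a=-4, c=M0/2=0, d=(M1−M0)/(6·1)=-9/4, b=Δ0−h0·(2M0+M1)/6=25/4
seg 1: a=0, c=M1/2=-27/4, d=(M2−M1)/(6·1)=9/4, b=Δ1−h1·(2M1+M2)/6=-1/2
t_q=7/4 → seg 1, τ=3/4; S=0+-1/2·τ+-27/4·τ²+9/4·τ³=-825/256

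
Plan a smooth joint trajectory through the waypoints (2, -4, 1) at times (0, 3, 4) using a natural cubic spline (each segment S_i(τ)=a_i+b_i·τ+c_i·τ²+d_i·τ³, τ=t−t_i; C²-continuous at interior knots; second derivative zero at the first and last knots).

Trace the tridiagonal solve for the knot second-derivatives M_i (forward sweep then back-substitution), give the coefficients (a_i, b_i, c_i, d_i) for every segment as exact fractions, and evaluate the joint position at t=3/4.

Δ: Δ0=-2, Δ1=5
row 1: diag=8, rhs=42; c'=1/8, d'=21/4
back: M1=21/4
M: M0=0, M1=21/4, M2=0
seg 0: a=2, c=M0/2=0, d=(M1−M0)/(6·3)=7/24, b=Δ0−h0·(2M0+M1)/6=-37/8
seg 1: a=-4, c=M1/2=21/8, d=(M2−M1)/(6·1)=-7/8, b=Δ1−h1·(2M1+M2)/6=13/4
t_q=3/4 → seg 0, τ=3/4; S=2+-37/8·τ+0·τ²+7/24·τ³=-689/512

  seg 0: a=2 b=-37/8 c=0 d=7/24
  seg 1: a=-4 b=13/4 c=21/8 d=-7/8
S(3/4) = -689/512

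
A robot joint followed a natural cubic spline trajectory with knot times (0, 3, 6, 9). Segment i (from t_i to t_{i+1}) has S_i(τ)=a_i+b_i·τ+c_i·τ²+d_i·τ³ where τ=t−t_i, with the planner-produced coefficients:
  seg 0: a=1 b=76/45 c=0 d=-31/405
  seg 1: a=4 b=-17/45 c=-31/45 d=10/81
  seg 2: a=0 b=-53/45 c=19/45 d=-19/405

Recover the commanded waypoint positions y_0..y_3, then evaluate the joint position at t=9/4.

y_0=1 y_1=4 y_2=0 y_3=-1
S(9/4) = 1257/320

y_0 = S_0(0) = a_0 = 1
y_1 = S_1(0) = a_1 = 4
y_2 = S_2(0) = a_2 = 0
y_3 = S_2(3) = -1
t_q=9/4 is in segment 0 (τ=9/4); S_0(τ)=1257/320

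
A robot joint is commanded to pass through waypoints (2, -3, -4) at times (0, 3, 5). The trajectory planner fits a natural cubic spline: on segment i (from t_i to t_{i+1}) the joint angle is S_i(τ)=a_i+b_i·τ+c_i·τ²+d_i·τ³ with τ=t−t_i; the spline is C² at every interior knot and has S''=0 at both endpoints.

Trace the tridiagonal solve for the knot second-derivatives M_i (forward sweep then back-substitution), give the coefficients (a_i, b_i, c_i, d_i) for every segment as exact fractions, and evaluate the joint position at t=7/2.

Δ: Δ0=-5/3, Δ1=-1/2
row 1: diag=10, rhs=7; c'=1/5, d'=7/10
back: M1=7/10
M: M0=0, M1=7/10, M2=0
seg 0: a=2, c=M0/2=0, d=(M1−M0)/(6·3)=7/180, b=Δ0−h0·(2M0+M1)/6=-121/60
seg 1: a=-3, c=M1/2=7/20, d=(M2−M1)/(6·2)=-7/120, b=Δ1−h1·(2M1+M2)/6=-29/30
t_q=7/2 → seg 1, τ=1/2; S=-3+-29/30·τ+7/20·τ²+-7/120·τ³=-1089/320

  seg 0: a=2 b=-121/60 c=0 d=7/180
  seg 1: a=-3 b=-29/30 c=7/20 d=-7/120
S(7/2) = -1089/320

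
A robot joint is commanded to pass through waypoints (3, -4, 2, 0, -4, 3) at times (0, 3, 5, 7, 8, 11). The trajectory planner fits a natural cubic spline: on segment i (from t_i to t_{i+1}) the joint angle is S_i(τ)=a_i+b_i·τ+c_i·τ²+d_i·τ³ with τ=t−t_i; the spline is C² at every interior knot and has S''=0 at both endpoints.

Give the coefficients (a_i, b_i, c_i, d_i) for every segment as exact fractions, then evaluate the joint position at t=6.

Δ: Δ0=-7/3, Δ1=3, Δ2=-1, Δ3=-4, Δ4=7/3
row 1: diag=10, rhs=32; c'=1/5, d'=16/5
row 2: denom=8−2·1/5=38/5; d'=(-24−2·16/5)/(38/5)=-4
row 3: denom=6−2·5/19=104/19; d'=(-18−2·-4)/(104/19)=-95/52
row 4: denom=8−1·19/104=813/104; d'=(38−1·-95/52)/(813/104)=4142/813
back: M4=4142/813
back: M3=-95/52−19/104·4142/813=-2242/813
back: M2=-4−5/19·-2242/813=-2662/813
back: M1=16/5−1/5·-2662/813=3134/813
M: M0=0, M1=3134/813, M2=-2662/813, M3=-2242/813, M4=4142/813, M5=0
seg 0: a=3, c=M0/2=0, d=(M1−M0)/(6·3)=1567/7317, b=Δ0−h0·(2M0+M1)/6=-3464/813
seg 1: a=-4, c=M1/2=1567/813, d=(M2−M1)/(6·2)=-161/271, b=Δ1−h1·(2M1+M2)/6=1237/813
seg 2: a=2, c=M2/2=-1331/813, d=(M3−M2)/(6·2)=35/813, b=Δ2−h2·(2M2+M3)/6=1709/813
seg 3: a=0, c=M3/2=-1121/813, d=(M4−M3)/(6·1)=1064/813, b=Δ3−h3·(2M3+M4)/6=-1065/271
seg 4: a=-4, c=M4/2=2071/813, d=(M5−M4)/(6·3)=-2071/7317, b=Δ4−h4·(2M4+M5)/6=-2245/813
t_q=6 → seg 2, τ=1; S=2+1709/813·τ+-1331/813·τ²+35/813·τ³=2039/813

  seg 0: a=3 b=-3464/813 c=0 d=1567/7317
  seg 1: a=-4 b=1237/813 c=1567/813 d=-161/271
  seg 2: a=2 b=1709/813 c=-1331/813 d=35/813
  seg 3: a=0 b=-1065/271 c=-1121/813 d=1064/813
  seg 4: a=-4 b=-2245/813 c=2071/813 d=-2071/7317
S(6) = 2039/813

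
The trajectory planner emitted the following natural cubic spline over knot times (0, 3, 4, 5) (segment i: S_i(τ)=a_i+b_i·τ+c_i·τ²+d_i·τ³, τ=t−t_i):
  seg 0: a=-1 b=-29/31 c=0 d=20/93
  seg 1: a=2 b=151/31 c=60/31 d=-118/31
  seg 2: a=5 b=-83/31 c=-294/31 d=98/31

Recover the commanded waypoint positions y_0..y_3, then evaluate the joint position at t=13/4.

y_0=-1 y_1=2 y_2=5 y_3=-4
S(13/4) = 3253/992

y_0 = S_0(0) = a_0 = -1
y_1 = S_1(0) = a_1 = 2
y_2 = S_2(0) = a_2 = 5
y_3 = S_2(1) = -4
t_q=13/4 is in segment 1 (τ=1/4); S_1(τ)=3253/992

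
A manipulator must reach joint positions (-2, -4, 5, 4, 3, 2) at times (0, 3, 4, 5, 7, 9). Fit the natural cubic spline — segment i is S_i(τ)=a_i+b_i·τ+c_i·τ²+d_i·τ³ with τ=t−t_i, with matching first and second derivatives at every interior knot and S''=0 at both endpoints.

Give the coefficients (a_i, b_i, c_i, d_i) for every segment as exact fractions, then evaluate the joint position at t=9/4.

Δ: Δ0=-2/3, Δ1=9, Δ2=-1, Δ3=-1/2, Δ4=-1/2
row 1: diag=8, rhs=58; c'=1/8, d'=29/4
row 2: denom=4−1·1/8=31/8; d'=(-60−1·29/4)/(31/8)=-538/31
row 3: denom=6−1·8/31=178/31; d'=(3−1·-538/31)/(178/31)=631/178
row 4: denom=8−2·31/89=650/89; d'=(0−2·631/178)/(650/89)=-631/650
back: M4=-631/650
back: M3=631/178−31/89·-631/650=1262/325
back: M2=-538/31−8/31·1262/325=-5966/325
back: M1=29/4−1/8·-5966/325=3102/325
M: M0=0, M1=3102/325, M2=-5966/325, M3=1262/325, M4=-631/650, M5=0
seg 0: a=-2, c=M0/2=0, d=(M1−M0)/(6·3)=517/975, b=Δ0−h0·(2M0+M1)/6=-5303/975
seg 1: a=-4, c=M1/2=1551/325, d=(M2−M1)/(6·1)=-4534/975, b=Δ1−h1·(2M1+M2)/6=8656/975
seg 2: a=5, c=M2/2=-2983/325, d=(M3−M2)/(6·1)=278/75, b=Δ2−h2·(2M2+M3)/6=872/195
seg 3: a=4, c=M3/2=631/325, d=(M4−M3)/(6·2)=-631/1560, b=Δ3−h3·(2M3+M4)/6=-2696/975
seg 4: a=3, c=M4/2=-631/1300, d=(M5−M4)/(6·2)=631/7800, b=Δ4−h4·(2M4+M5)/6=287/1950
t_q=9/4 → seg 0, τ=9/4; S=-2+-5303/975·τ+0·τ²+517/975·τ³=-170513/20800

  seg 0: a=-2 b=-5303/975 c=0 d=517/975
  seg 1: a=-4 b=8656/975 c=1551/325 d=-4534/975
  seg 2: a=5 b=872/195 c=-2983/325 d=278/75
  seg 3: a=4 b=-2696/975 c=631/325 d=-631/1560
  seg 4: a=3 b=287/1950 c=-631/1300 d=631/7800
S(9/4) = -170513/20800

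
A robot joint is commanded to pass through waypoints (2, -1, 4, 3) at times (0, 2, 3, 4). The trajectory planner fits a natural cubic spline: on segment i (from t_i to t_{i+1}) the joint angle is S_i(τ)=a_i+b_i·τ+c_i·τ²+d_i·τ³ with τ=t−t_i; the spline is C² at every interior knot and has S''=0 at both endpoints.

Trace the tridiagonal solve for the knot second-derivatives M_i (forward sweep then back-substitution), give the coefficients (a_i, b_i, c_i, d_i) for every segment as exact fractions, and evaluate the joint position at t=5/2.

  seg 0: a=2 b=-197/46 c=0 d=16/23
  seg 1: a=-1 b=187/46 c=96/23 d=-149/46
  seg 2: a=4 b=62/23 c=-255/46 d=85/46
S(5/2) = 615/368

Δ: Δ0=-3/2, Δ1=5, Δ2=-1
row 1: diag=6, rhs=39; c'=1/6, d'=13/2
row 2: denom=4−1·1/6=23/6; d'=(-36−1·13/2)/(23/6)=-255/23
back: M2=-255/23
back: M1=13/2−1/6·-255/23=192/23
M: M0=0, M1=192/23, M2=-255/23, M3=0
seg 0: a=2, c=M0/2=0, d=(M1−M0)/(6·2)=16/23, b=Δ0−h0·(2M0+M1)/6=-197/46
seg 1: a=-1, c=M1/2=96/23, d=(M2−M1)/(6·1)=-149/46, b=Δ1−h1·(2M1+M2)/6=187/46
seg 2: a=4, c=M2/2=-255/46, d=(M3−M2)/(6·1)=85/46, b=Δ2−h2·(2M2+M3)/6=62/23
t_q=5/2 → seg 1, τ=1/2; S=-1+187/46·τ+96/23·τ²+-149/46·τ³=615/368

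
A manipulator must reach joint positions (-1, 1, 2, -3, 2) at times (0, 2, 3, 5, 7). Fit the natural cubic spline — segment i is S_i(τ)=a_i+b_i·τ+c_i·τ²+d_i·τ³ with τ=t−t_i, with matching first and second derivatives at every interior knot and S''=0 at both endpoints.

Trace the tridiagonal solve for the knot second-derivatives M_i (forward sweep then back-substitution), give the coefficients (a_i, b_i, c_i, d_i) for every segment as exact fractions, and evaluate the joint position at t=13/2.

Δ: Δ0=1, Δ1=1, Δ2=-5/2, Δ3=5/2
row 1: diag=6, rhs=0; c'=1/6, d'=0
row 2: denom=6−1·1/6=35/6; d'=(-21−1·0)/(35/6)=-18/5
row 3: denom=8−2·12/35=256/35; d'=(30−2·-18/5)/(256/35)=651/128
back: M3=651/128
back: M2=-18/5−12/35·651/128=-171/32
back: M1=0−1/6·-171/32=57/64
M: M0=0, M1=57/64, M2=-171/32, M3=651/128, M4=0
seg 0: a=-1, c=M0/2=0, d=(M1−M0)/(6·2)=19/256, b=Δ0−h0·(2M0+M1)/6=45/64
seg 1: a=1, c=M1/2=57/128, d=(M2−M1)/(6·1)=-133/128, b=Δ1−h1·(2M1+M2)/6=51/32
seg 2: a=2, c=M2/2=-171/64, d=(M3−M2)/(6·2)=445/512, b=Δ2−h2·(2M2+M3)/6=-81/128
seg 3: a=-3, c=M3/2=651/256, d=(M4−M3)/(6·2)=-217/512, b=Δ3−h3·(2M3+M4)/6=-57/64
t_q=13/2 → seg 3, τ=3/2; S=-3+-57/64·τ+651/256·τ²+-217/512·τ³=-183/4096

  seg 0: a=-1 b=45/64 c=0 d=19/256
  seg 1: a=1 b=51/32 c=57/128 d=-133/128
  seg 2: a=2 b=-81/128 c=-171/64 d=445/512
  seg 3: a=-3 b=-57/64 c=651/256 d=-217/512
S(13/2) = -183/4096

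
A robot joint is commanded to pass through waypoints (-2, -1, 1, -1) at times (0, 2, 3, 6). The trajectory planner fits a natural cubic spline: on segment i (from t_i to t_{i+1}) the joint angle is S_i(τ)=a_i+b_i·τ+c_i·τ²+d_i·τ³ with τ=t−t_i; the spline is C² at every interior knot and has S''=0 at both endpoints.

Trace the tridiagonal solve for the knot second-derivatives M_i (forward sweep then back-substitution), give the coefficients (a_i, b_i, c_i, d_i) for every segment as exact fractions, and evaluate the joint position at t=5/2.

Δ: Δ0=1/2, Δ1=2, Δ2=-2/3
row 1: diag=6, rhs=9; c'=1/6, d'=3/2
row 2: denom=8−1·1/6=47/6; d'=(-16−1·3/2)/(47/6)=-105/47
back: M2=-105/47
back: M1=3/2−1/6·-105/47=88/47
M: M0=0, M1=88/47, M2=-105/47, M3=0
seg 0: a=-2, c=M0/2=0, d=(M1−M0)/(6·2)=22/141, b=Δ0−h0·(2M0+M1)/6=-35/282
seg 1: a=-1, c=M1/2=44/47, d=(M2−M1)/(6·1)=-193/282, b=Δ1−h1·(2M1+M2)/6=493/282
seg 2: a=1, c=M2/2=-105/94, d=(M3−M2)/(6·3)=35/282, b=Δ2−h2·(2M2+M3)/6=221/141
t_q=5/2 → seg 1, τ=1/2; S=-1+493/282·τ+44/47·τ²+-193/282·τ³=17/752

  seg 0: a=-2 b=-35/282 c=0 d=22/141
  seg 1: a=-1 b=493/282 c=44/47 d=-193/282
  seg 2: a=1 b=221/141 c=-105/94 d=35/282
S(5/2) = 17/752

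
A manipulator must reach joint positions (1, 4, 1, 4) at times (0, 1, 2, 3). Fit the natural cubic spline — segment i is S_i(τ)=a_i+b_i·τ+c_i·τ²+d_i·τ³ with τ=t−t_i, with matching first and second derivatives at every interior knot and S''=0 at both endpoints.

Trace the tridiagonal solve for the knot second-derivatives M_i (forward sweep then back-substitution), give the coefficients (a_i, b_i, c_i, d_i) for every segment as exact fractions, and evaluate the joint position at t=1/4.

Δ: Δ0=3, Δ1=-3, Δ2=3
row 1: diag=4, rhs=-36; c'=1/4, d'=-9
row 2: denom=4−1·1/4=15/4; d'=(36−1·-9)/(15/4)=12
back: M2=12
back: M1=-9−1/4·12=-12
M: M0=0, M1=-12, M2=12, M3=0
seg 0: a=1, c=M0/2=0, d=(M1−M0)/(6·1)=-2, b=Δ0−h0·(2M0+M1)/6=5
seg 1: a=4, c=M1/2=-6, d=(M2−M1)/(6·1)=4, b=Δ1−h1·(2M1+M2)/6=-1
seg 2: a=1, c=M2/2=6, d=(M3−M2)/(6·1)=-2, b=Δ2−h2·(2M2+M3)/6=-1
t_q=1/4 → seg 0, τ=1/4; S=1+5·τ+0·τ²+-2·τ³=71/32

  seg 0: a=1 b=5 c=0 d=-2
  seg 1: a=4 b=-1 c=-6 d=4
  seg 2: a=1 b=-1 c=6 d=-2
S(1/4) = 71/32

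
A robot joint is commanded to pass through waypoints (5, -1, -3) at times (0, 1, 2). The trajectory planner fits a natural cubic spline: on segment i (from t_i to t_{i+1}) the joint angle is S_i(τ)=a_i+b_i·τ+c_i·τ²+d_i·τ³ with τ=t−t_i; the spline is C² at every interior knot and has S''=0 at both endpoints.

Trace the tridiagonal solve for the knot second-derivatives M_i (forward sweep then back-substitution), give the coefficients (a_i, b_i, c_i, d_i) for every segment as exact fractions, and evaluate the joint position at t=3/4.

Δ: Δ0=-6, Δ1=-2
row 1: diag=4, rhs=24; c'=1/4, d'=6
back: M1=6
M: M0=0, M1=6, M2=0
seg 0: a=5, c=M0/2=0, d=(M1−M0)/(6·1)=1, b=Δ0−h0·(2M0+M1)/6=-7
seg 1: a=-1, c=M1/2=3, d=(M2−M1)/(6·1)=-1, b=Δ1−h1·(2M1+M2)/6=-4
t_q=3/4 → seg 0, τ=3/4; S=5+-7·τ+0·τ²+1·τ³=11/64

  seg 0: a=5 b=-7 c=0 d=1
  seg 1: a=-1 b=-4 c=3 d=-1
S(3/4) = 11/64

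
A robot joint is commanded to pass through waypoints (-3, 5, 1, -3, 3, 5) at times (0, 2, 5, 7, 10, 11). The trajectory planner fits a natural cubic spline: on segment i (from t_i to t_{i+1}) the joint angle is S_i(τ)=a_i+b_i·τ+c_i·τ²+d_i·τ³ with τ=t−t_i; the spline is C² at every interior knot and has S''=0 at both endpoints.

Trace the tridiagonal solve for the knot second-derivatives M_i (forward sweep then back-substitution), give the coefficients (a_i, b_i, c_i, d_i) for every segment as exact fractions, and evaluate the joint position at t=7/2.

Δ: Δ0=4, Δ1=-4/3, Δ2=-2, Δ3=2, Δ4=2
row 1: diag=10, rhs=-32; c'=3/10, d'=-16/5
row 2: denom=10−3·3/10=91/10; d'=(-4−3·-16/5)/(91/10)=8/13
row 3: denom=10−2·20/91=870/91; d'=(24−2·8/13)/(870/91)=1036/435
row 4: denom=8−3·91/290=2047/290; d'=(0−3·1036/435)/(2047/290)=-2072/2047
back: M4=-2072/2047
back: M3=1036/435−91/290·-2072/2047=16576/6141
back: M2=8/13−20/91·16576/6141=136/6141
back: M1=-16/5−3/10·136/6141=-6564/2047
M: M0=0, M1=-6564/2047, M2=136/6141, M3=16576/6141, M4=-2072/2047, M5=0
seg 0: a=-3, c=M0/2=0, d=(M1−M0)/(6·2)=-547/2047, b=Δ0−h0·(2M0+M1)/6=10376/2047
seg 1: a=5, c=M1/2=-3282/2047, d=(M2−M1)/(6·3)=9914/55269, b=Δ1−h1·(2M1+M2)/6=3812/2047
seg 2: a=1, c=M2/2=68/6141, d=(M3−M2)/(6·2)=1370/6141, b=Δ2−h2·(2M2+M3)/6=-5966/2047
seg 3: a=-3, c=M3/2=8288/6141, d=(M4−M3)/(6·3)=-11396/55269, b=Δ3−h3·(2M3+M4)/6=-1186/6141
seg 4: a=3, c=M4/2=-1036/2047, d=(M5−M4)/(6·1)=1036/6141, b=Δ4−h4·(2M4+M5)/6=14354/6141
t_q=7/2 → seg 1, τ=3/2; S=5+3812/2047·τ+-3282/2047·τ²+9914/55269·τ³=39231/8188

  seg 0: a=-3 b=10376/2047 c=0 d=-547/2047
  seg 1: a=5 b=3812/2047 c=-3282/2047 d=9914/55269
  seg 2: a=1 b=-5966/2047 c=68/6141 d=1370/6141
  seg 3: a=-3 b=-1186/6141 c=8288/6141 d=-11396/55269
  seg 4: a=3 b=14354/6141 c=-1036/2047 d=1036/6141
S(7/2) = 39231/8188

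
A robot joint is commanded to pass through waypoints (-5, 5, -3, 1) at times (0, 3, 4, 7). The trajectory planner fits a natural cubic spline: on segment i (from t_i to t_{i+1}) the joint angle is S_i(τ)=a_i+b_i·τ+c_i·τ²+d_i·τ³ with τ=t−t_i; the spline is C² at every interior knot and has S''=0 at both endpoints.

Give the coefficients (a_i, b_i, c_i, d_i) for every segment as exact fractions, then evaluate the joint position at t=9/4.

Δ: Δ0=10/3, Δ1=-8, Δ2=4/3
row 1: diag=8, rhs=-68; c'=1/8, d'=-17/2
row 2: denom=8−1·1/8=63/8; d'=(56−1·-17/2)/(63/8)=172/21
back: M2=172/21
back: M1=-17/2−1/8·172/21=-200/21
M: M0=0, M1=-200/21, M2=172/21, M3=0
seg 0: a=-5, c=M0/2=0, d=(M1−M0)/(6·3)=-100/189, b=Δ0−h0·(2M0+M1)/6=170/21
seg 1: a=5, c=M1/2=-100/21, d=(M2−M1)/(6·1)=62/21, b=Δ1−h1·(2M1+M2)/6=-130/21
seg 2: a=-3, c=M2/2=86/21, d=(M3−M2)/(6·3)=-86/189, b=Δ2−h2·(2M2+M3)/6=-48/7
t_q=9/4 → seg 0, τ=9/4; S=-5+170/21·τ+0·τ²+-100/189·τ³=115/16

  seg 0: a=-5 b=170/21 c=0 d=-100/189
  seg 1: a=5 b=-130/21 c=-100/21 d=62/21
  seg 2: a=-3 b=-48/7 c=86/21 d=-86/189
S(9/4) = 115/16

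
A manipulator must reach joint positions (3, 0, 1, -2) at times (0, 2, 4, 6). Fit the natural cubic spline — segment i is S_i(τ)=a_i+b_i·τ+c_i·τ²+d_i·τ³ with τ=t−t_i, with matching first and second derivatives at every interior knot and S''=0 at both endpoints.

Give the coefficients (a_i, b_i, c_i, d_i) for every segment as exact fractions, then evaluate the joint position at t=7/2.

Δ: Δ0=-3/2, Δ1=1/2, Δ2=-3/2
row 1: diag=8, rhs=12; c'=1/4, d'=3/2
row 2: denom=8−2·1/4=15/2; d'=(-12−2·3/2)/(15/2)=-2
back: M2=-2
back: M1=3/2−1/4·-2=2
M: M0=0, M1=2, M2=-2, M3=0
seg 0: a=3, c=M0/2=0, d=(M1−M0)/(6·2)=1/6, b=Δ0−h0·(2M0+M1)/6=-13/6
seg 1: a=0, c=M1/2=1, d=(M2−M1)/(6·2)=-1/3, b=Δ1−h1·(2M1+M2)/6=-1/6
seg 2: a=1, c=M2/2=-1, d=(M3−M2)/(6·2)=1/6, b=Δ2−h2·(2M2+M3)/6=-1/6
t_q=7/2 → seg 1, τ=3/2; S=0+-1/6·τ+1·τ²+-1/3·τ³=7/8

  seg 0: a=3 b=-13/6 c=0 d=1/6
  seg 1: a=0 b=-1/6 c=1 d=-1/3
  seg 2: a=1 b=-1/6 c=-1 d=1/6
S(7/2) = 7/8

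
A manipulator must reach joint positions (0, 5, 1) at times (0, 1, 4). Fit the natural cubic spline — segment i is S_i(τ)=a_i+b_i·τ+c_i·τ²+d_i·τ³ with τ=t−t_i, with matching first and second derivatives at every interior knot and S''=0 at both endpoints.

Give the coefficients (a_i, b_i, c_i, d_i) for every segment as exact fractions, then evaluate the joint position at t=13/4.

Δ: Δ0=5, Δ1=-4/3
row 1: diag=8, rhs=-38; c'=3/8, d'=-19/4
back: M1=-19/4
M: M0=0, M1=-19/4, M2=0
seg 0: a=0, c=M0/2=0, d=(M1−M0)/(6·1)=-19/24, b=Δ0−h0·(2M0+M1)/6=139/24
seg 1: a=5, c=M1/2=-19/8, d=(M2−M1)/(6·3)=19/72, b=Δ1−h1·(2M1+M2)/6=41/12
t_q=13/4 → seg 1, τ=9/4; S=5+41/12·τ+-19/8·τ²+19/72·τ³=1879/512

  seg 0: a=0 b=139/24 c=0 d=-19/24
  seg 1: a=5 b=41/12 c=-19/8 d=19/72
S(13/4) = 1879/512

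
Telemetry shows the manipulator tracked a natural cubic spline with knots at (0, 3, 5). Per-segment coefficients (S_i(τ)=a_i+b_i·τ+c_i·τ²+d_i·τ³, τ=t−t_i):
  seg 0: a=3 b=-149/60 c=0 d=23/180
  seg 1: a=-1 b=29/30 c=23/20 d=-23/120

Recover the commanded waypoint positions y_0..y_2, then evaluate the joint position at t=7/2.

y_0=3 y_1=-1 y_2=4
S(7/2) = -81/320

y_0 = S_0(0) = a_0 = 3
y_1 = S_1(0) = a_1 = -1
y_2 = S_1(2) = 4
t_q=7/2 is in segment 1 (τ=1/2); S_1(τ)=-81/320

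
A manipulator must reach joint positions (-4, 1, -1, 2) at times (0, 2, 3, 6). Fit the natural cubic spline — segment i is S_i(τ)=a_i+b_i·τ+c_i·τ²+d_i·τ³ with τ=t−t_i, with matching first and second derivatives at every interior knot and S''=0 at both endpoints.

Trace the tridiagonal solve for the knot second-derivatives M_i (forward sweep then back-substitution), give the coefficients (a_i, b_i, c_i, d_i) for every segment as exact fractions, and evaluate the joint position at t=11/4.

  seg 0: a=-4 b=391/94 c=0 d=-39/94
  seg 1: a=1 b=-77/94 c=-117/47 d=123/94
  seg 2: a=-1 b=-88/47 c=135/94 d=-15/94
S(11/4) = -2783/6016

Δ: Δ0=5/2, Δ1=-2, Δ2=1
row 1: diag=6, rhs=-27; c'=1/6, d'=-9/2
row 2: denom=8−1·1/6=47/6; d'=(18−1·-9/2)/(47/6)=135/47
back: M2=135/47
back: M1=-9/2−1/6·135/47=-234/47
M: M0=0, M1=-234/47, M2=135/47, M3=0
seg 0: a=-4, c=M0/2=0, d=(M1−M0)/(6·2)=-39/94, b=Δ0−h0·(2M0+M1)/6=391/94
seg 1: a=1, c=M1/2=-117/47, d=(M2−M1)/(6·1)=123/94, b=Δ1−h1·(2M1+M2)/6=-77/94
seg 2: a=-1, c=M2/2=135/94, d=(M3−M2)/(6·3)=-15/94, b=Δ2−h2·(2M2+M3)/6=-88/47
t_q=11/4 → seg 1, τ=3/4; S=1+-77/94·τ+-117/47·τ²+123/94·τ³=-2783/6016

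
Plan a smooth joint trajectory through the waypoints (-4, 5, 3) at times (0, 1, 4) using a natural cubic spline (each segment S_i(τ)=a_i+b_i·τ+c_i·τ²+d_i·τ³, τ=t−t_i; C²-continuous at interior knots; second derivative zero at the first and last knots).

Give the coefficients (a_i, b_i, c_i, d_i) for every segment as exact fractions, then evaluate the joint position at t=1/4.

Δ: Δ0=9, Δ1=-2/3
row 1: diag=8, rhs=-58; c'=3/8, d'=-29/4
back: M1=-29/4
M: M0=0, M1=-29/4, M2=0
seg 0: a=-4, c=M0/2=0, d=(M1−M0)/(6·1)=-29/24, b=Δ0−h0·(2M0+M1)/6=245/24
seg 1: a=5, c=M1/2=-29/8, d=(M2−M1)/(6·3)=29/72, b=Δ1−h1·(2M1+M2)/6=79/12
t_q=1/4 → seg 0, τ=1/4; S=-4+245/24·τ+0·τ²+-29/24·τ³=-751/512

  seg 0: a=-4 b=245/24 c=0 d=-29/24
  seg 1: a=5 b=79/12 c=-29/8 d=29/72
S(1/4) = -751/512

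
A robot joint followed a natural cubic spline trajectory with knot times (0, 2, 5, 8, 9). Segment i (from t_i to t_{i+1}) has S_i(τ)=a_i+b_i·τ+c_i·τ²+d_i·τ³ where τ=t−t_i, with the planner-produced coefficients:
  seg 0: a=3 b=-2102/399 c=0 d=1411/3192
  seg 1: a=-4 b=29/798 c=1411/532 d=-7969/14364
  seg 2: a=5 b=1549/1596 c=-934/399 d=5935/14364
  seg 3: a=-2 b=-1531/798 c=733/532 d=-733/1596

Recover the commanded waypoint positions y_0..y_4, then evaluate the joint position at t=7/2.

y_0 = S_0(0) = a_0 = 3
y_1 = S_1(0) = a_1 = -4
y_2 = S_2(0) = a_2 = 5
y_3 = S_3(0) = a_3 = -2
y_4 = S_3(1) = -3
t_q=7/2 is in segment 1 (τ=3/2); S_1(τ)=91/608

y_0=3 y_1=-4 y_2=5 y_3=-2 y_4=-3
S(7/2) = 91/608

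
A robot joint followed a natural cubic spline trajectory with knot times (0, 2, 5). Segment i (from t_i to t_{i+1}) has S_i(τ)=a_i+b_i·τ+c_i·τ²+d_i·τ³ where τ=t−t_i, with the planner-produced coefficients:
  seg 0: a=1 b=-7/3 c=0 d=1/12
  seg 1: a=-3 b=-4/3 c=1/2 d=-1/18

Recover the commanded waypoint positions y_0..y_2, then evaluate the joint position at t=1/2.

y_0=1 y_1=-3 y_2=-4
S(1/2) = -5/32

y_0 = S_0(0) = a_0 = 1
y_1 = S_1(0) = a_1 = -3
y_2 = S_1(3) = -4
t_q=1/2 is in segment 0 (τ=1/2); S_0(τ)=-5/32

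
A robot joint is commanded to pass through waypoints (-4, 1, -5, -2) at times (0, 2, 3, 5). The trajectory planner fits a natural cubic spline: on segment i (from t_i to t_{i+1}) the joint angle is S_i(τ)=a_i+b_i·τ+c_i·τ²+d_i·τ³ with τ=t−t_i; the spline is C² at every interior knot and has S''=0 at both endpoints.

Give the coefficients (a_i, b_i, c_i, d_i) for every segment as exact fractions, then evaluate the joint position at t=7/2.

  seg 0: a=-4 b=409/70 c=0 d=-117/140
  seg 1: a=1 b=-293/70 c=-351/70 d=16/5
  seg 2: a=-5 b=-323/70 c=321/70 d=-107/140
S(7/2) = -1001/160

Δ: Δ0=5/2, Δ1=-6, Δ2=3/2
row 1: diag=6, rhs=-51; c'=1/6, d'=-17/2
row 2: denom=6−1·1/6=35/6; d'=(45−1·-17/2)/(35/6)=321/35
back: M2=321/35
back: M1=-17/2−1/6·321/35=-351/35
M: M0=0, M1=-351/35, M2=321/35, M3=0
seg 0: a=-4, c=M0/2=0, d=(M1−M0)/(6·2)=-117/140, b=Δ0−h0·(2M0+M1)/6=409/70
seg 1: a=1, c=M1/2=-351/70, d=(M2−M1)/(6·1)=16/5, b=Δ1−h1·(2M1+M2)/6=-293/70
seg 2: a=-5, c=M2/2=321/70, d=(M3−M2)/(6·2)=-107/140, b=Δ2−h2·(2M2+M3)/6=-323/70
t_q=7/2 → seg 2, τ=1/2; S=-5+-323/70·τ+321/70·τ²+-107/140·τ³=-1001/160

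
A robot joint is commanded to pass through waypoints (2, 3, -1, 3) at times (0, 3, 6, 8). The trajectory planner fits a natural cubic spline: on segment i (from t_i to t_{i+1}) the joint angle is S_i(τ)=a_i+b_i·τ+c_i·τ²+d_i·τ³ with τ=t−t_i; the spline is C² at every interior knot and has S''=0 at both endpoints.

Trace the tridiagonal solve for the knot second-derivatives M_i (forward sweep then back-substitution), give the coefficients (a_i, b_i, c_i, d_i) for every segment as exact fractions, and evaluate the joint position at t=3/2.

  seg 0: a=2 b=39/37 c=0 d=-80/999
  seg 1: a=3 b=-41/37 c=-80/111 d=215/999
  seg 2: a=-1 b=14/37 c=45/37 d=-15/74
S(3/2) = 245/74

Δ: Δ0=1/3, Δ1=-4/3, Δ2=2
row 1: diag=12, rhs=-10; c'=1/4, d'=-5/6
row 2: denom=10−3·1/4=37/4; d'=(20−3·-5/6)/(37/4)=90/37
back: M2=90/37
back: M1=-5/6−1/4·90/37=-160/111
M: M0=0, M1=-160/111, M2=90/37, M3=0
seg 0: a=2, c=M0/2=0, d=(M1−M0)/(6·3)=-80/999, b=Δ0−h0·(2M0+M1)/6=39/37
seg 1: a=3, c=M1/2=-80/111, d=(M2−M1)/(6·3)=215/999, b=Δ1−h1·(2M1+M2)/6=-41/37
seg 2: a=-1, c=M2/2=45/37, d=(M3−M2)/(6·2)=-15/74, b=Δ2−h2·(2M2+M3)/6=14/37
t_q=3/2 → seg 0, τ=3/2; S=2+39/37·τ+0·τ²+-80/999·τ³=245/74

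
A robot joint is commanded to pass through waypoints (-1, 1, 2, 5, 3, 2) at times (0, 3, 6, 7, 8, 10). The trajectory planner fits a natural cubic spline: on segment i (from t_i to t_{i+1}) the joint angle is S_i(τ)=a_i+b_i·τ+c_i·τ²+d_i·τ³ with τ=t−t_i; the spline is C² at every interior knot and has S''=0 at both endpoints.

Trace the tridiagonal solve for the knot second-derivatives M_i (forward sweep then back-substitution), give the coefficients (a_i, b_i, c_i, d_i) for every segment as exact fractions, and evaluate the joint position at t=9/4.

  seg 0: a=-1 b=1533/1286 c=0 d=-2027/34722
  seg 1: a=1 b=-247/643 c=-2027/3858 d=8849/34722
  seg 2: a=2 b=4301/1286 c=1137/643 d=-2717/1286
  seg 3: a=5 b=349/643 c=-5877/1286 d=2607/1286
  seg 4: a=3 b=-3235/1286 c=972/643 d=-162/643
S(9/4) = 83719/82304

Δ: Δ0=2/3, Δ1=1/3, Δ2=3, Δ3=-2, Δ4=-1/2
row 1: diag=12, rhs=-2; c'=1/4, d'=-1/6
row 2: denom=8−3·1/4=29/4; d'=(16−3·-1/6)/(29/4)=66/29
row 3: denom=4−1·4/29=112/29; d'=(-30−1·66/29)/(112/29)=-117/14
row 4: denom=6−1·29/112=643/112; d'=(9−1·-117/14)/(643/112)=1944/643
back: M4=1944/643
back: M3=-117/14−29/112·1944/643=-5877/643
back: M2=66/29−4/29·-5877/643=2274/643
back: M1=-1/6−1/4·2274/643=-2027/1929
M: M0=0, M1=-2027/1929, M2=2274/643, M3=-5877/643, M4=1944/643, M5=0
seg 0: a=-1, c=M0/2=0, d=(M1−M0)/(6·3)=-2027/34722, b=Δ0−h0·(2M0+M1)/6=1533/1286
seg 1: a=1, c=M1/2=-2027/3858, d=(M2−M1)/(6·3)=8849/34722, b=Δ1−h1·(2M1+M2)/6=-247/643
seg 2: a=2, c=M2/2=1137/643, d=(M3−M2)/(6·1)=-2717/1286, b=Δ2−h2·(2M2+M3)/6=4301/1286
seg 3: a=5, c=M3/2=-5877/1286, d=(M4−M3)/(6·1)=2607/1286, b=Δ3−h3·(2M3+M4)/6=349/643
seg 4: a=3, c=M4/2=972/643, d=(M5−M4)/(6·2)=-162/643, b=Δ4−h4·(2M4+M5)/6=-3235/1286
t_q=9/4 → seg 0, τ=9/4; S=-1+1533/1286·τ+0·τ²+-2027/34722·τ³=83719/82304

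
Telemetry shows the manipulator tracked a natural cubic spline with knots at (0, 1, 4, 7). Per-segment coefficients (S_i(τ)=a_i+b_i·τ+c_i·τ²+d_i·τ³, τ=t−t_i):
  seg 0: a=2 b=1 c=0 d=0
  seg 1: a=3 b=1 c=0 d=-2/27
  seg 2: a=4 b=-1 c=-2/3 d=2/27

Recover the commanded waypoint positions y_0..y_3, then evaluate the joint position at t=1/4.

y_0 = S_0(0) = a_0 = 2
y_1 = S_1(0) = a_1 = 3
y_2 = S_2(0) = a_2 = 4
y_3 = S_2(3) = -3
t_q=1/4 is in segment 0 (τ=1/4); S_0(τ)=9/4

y_0=2 y_1=3 y_2=4 y_3=-3
S(1/4) = 9/4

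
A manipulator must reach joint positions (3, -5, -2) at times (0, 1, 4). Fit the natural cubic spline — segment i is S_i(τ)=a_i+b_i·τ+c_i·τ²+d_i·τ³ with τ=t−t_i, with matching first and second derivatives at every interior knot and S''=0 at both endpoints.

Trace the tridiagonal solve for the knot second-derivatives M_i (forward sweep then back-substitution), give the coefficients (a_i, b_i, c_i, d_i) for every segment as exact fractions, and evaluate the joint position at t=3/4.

  seg 0: a=3 b=-73/8 c=0 d=9/8
  seg 1: a=-5 b=-23/4 c=27/8 d=-3/8
S(3/4) = -1725/512

Δ: Δ0=-8, Δ1=1
row 1: diag=8, rhs=54; c'=3/8, d'=27/4
back: M1=27/4
M: M0=0, M1=27/4, M2=0
seg 0: a=3, c=M0/2=0, d=(M1−M0)/(6·1)=9/8, b=Δ0−h0·(2M0+M1)/6=-73/8
seg 1: a=-5, c=M1/2=27/8, d=(M2−M1)/(6·3)=-3/8, b=Δ1−h1·(2M1+M2)/6=-23/4
t_q=3/4 → seg 0, τ=3/4; S=3+-73/8·τ+0·τ²+9/8·τ³=-1725/512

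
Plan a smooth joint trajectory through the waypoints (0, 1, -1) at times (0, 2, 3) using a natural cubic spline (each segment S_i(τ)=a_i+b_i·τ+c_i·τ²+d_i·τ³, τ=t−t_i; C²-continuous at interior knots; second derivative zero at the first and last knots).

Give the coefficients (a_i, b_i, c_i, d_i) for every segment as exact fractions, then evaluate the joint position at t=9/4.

  seg 0: a=0 b=4/3 c=0 d=-5/24
  seg 1: a=1 b=-7/6 c=-5/4 d=5/12
S(9/4) = 163/256

Δ: Δ0=1/2, Δ1=-2
row 1: diag=6, rhs=-15; c'=1/6, d'=-5/2
back: M1=-5/2
M: M0=0, M1=-5/2, M2=0
seg 0: a=0, c=M0/2=0, d=(M1−M0)/(6·2)=-5/24, b=Δ0−h0·(2M0+M1)/6=4/3
seg 1: a=1, c=M1/2=-5/4, d=(M2−M1)/(6·1)=5/12, b=Δ1−h1·(2M1+M2)/6=-7/6
t_q=9/4 → seg 1, τ=1/4; S=1+-7/6·τ+-5/4·τ²+5/12·τ³=163/256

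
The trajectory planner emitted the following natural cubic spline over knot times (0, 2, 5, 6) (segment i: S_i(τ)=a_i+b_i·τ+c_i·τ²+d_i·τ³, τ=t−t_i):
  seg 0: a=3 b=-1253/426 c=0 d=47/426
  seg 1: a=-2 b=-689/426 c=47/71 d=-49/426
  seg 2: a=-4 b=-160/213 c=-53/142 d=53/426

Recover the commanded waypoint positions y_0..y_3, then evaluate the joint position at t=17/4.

y_0 = S_0(0) = a_0 = 3
y_1 = S_1(0) = a_1 = -2
y_2 = S_2(0) = a_2 = -4
y_3 = S_2(1) = -5
t_q=17/4 is in segment 1 (τ=9/4); S_1(τ)=-32699/9088

y_0=3 y_1=-2 y_2=-4 y_3=-5
S(17/4) = -32699/9088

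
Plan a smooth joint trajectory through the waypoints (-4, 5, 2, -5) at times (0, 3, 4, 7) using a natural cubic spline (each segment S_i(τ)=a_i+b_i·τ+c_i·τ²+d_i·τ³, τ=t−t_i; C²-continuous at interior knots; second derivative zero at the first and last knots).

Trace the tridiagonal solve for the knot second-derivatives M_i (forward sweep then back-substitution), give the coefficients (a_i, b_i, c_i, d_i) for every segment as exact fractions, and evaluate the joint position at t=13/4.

  seg 0: a=-4 b=335/63 c=0 d=-146/567
  seg 1: a=5 b=-103/63 c=-146/63 d=20/21
  seg 2: a=2 b=-215/63 c=34/63 d=-34/567
S(13/4) = 1499/336

Δ: Δ0=3, Δ1=-3, Δ2=-7/3
row 1: diag=8, rhs=-36; c'=1/8, d'=-9/2
row 2: denom=8−1·1/8=63/8; d'=(4−1·-9/2)/(63/8)=68/63
back: M2=68/63
back: M1=-9/2−1/8·68/63=-292/63
M: M0=0, M1=-292/63, M2=68/63, M3=0
seg 0: a=-4, c=M0/2=0, d=(M1−M0)/(6·3)=-146/567, b=Δ0−h0·(2M0+M1)/6=335/63
seg 1: a=5, c=M1/2=-146/63, d=(M2−M1)/(6·1)=20/21, b=Δ1−h1·(2M1+M2)/6=-103/63
seg 2: a=2, c=M2/2=34/63, d=(M3−M2)/(6·3)=-34/567, b=Δ2−h2·(2M2+M3)/6=-215/63
t_q=13/4 → seg 1, τ=1/4; S=5+-103/63·τ+-146/63·τ²+20/21·τ³=1499/336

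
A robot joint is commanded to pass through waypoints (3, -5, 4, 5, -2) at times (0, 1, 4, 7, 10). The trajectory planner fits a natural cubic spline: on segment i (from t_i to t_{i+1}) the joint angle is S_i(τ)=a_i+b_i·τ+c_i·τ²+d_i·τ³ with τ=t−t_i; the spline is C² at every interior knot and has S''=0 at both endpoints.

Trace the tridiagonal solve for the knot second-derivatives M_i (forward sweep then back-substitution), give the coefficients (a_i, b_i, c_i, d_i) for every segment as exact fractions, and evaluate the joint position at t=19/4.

  seg 0: a=3 b=-1037/108 c=0 d=173/108
  seg 1: a=-5 b=-259/54 c=173/36 d=-715/972
  seg 2: a=4 b=451/108 c=-49/27 d=173/972
  seg 3: a=5 b=-103/54 c=-23/108 d=23/972
S(19/4) = 4751/768

Δ: Δ0=-8, Δ1=3, Δ2=1/3, Δ3=-7/3
row 1: diag=8, rhs=66; c'=3/8, d'=33/4
row 2: denom=12−3·3/8=87/8; d'=(-16−3·33/4)/(87/8)=-326/87
row 3: denom=12−3·8/29=324/29; d'=(-16−3·-326/87)/(324/29)=-23/54
back: M3=-23/54
back: M2=-326/87−8/29·-23/54=-98/27
back: M1=33/4−3/8·-98/27=173/18
M: M0=0, M1=173/18, M2=-98/27, M3=-23/54, M4=0
seg 0: a=3, c=M0/2=0, d=(M1−M0)/(6·1)=173/108, b=Δ0−h0·(2M0+M1)/6=-1037/108
seg 1: a=-5, c=M1/2=173/36, d=(M2−M1)/(6·3)=-715/972, b=Δ1−h1·(2M1+M2)/6=-259/54
seg 2: a=4, c=M2/2=-49/27, d=(M3−M2)/(6·3)=173/972, b=Δ2−h2·(2M2+M3)/6=451/108
seg 3: a=5, c=M3/2=-23/108, d=(M4−M3)/(6·3)=23/972, b=Δ3−h3·(2M3+M4)/6=-103/54
t_q=19/4 → seg 2, τ=3/4; S=4+451/108·τ+-49/27·τ²+173/972·τ³=4751/768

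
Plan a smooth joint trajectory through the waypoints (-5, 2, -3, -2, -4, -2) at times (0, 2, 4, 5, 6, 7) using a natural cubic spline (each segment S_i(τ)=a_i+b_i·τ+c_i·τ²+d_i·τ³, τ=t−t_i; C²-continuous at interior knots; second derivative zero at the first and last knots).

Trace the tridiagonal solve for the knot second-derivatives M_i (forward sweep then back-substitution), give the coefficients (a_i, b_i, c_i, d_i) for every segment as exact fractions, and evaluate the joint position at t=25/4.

  seg 0: a=-5 b=876/157 c=0 d=-653/1256
  seg 1: a=2 b=-207/314 c=-1959/628 d=1381/1256
  seg 2: a=-3 b=9/157 c=546/157 d=-398/157
  seg 3: a=-2 b=-93/157 c=-648/157 d=427/157
  seg 4: a=-4 b=-108/157 c=633/157 d=-211/157
S(25/4) = -39599/10048

Δ: Δ0=7/2, Δ1=-5/2, Δ2=1, Δ3=-2, Δ4=2
row 1: diag=8, rhs=-36; c'=1/4, d'=-9/2
row 2: denom=6−2·1/4=11/2; d'=(21−2·-9/2)/(11/2)=60/11
row 3: denom=4−1·2/11=42/11; d'=(-18−1·60/11)/(42/11)=-43/7
row 4: denom=4−1·11/42=157/42; d'=(24−1·-43/7)/(157/42)=1266/157
back: M4=1266/157
back: M3=-43/7−11/42·1266/157=-1296/157
back: M2=60/11−2/11·-1296/157=1092/157
back: M1=-9/2−1/4·1092/157=-1959/314
M: M0=0, M1=-1959/314, M2=1092/157, M3=-1296/157, M4=1266/157, M5=0
seg 0: a=-5, c=M0/2=0, d=(M1−M0)/(6·2)=-653/1256, b=Δ0−h0·(2M0+M1)/6=876/157
seg 1: a=2, c=M1/2=-1959/628, d=(M2−M1)/(6·2)=1381/1256, b=Δ1−h1·(2M1+M2)/6=-207/314
seg 2: a=-3, c=M2/2=546/157, d=(M3−M2)/(6·1)=-398/157, b=Δ2−h2·(2M2+M3)/6=9/157
seg 3: a=-2, c=M3/2=-648/157, d=(M4−M3)/(6·1)=427/157, b=Δ3−h3·(2M3+M4)/6=-93/157
seg 4: a=-4, c=M4/2=633/157, d=(M5−M4)/(6·1)=-211/157, b=Δ4−h4·(2M4+M5)/6=-108/157
t_q=25/4 → seg 4, τ=1/4; S=-4+-108/157·τ+633/157·τ²+-211/157·τ³=-39599/10048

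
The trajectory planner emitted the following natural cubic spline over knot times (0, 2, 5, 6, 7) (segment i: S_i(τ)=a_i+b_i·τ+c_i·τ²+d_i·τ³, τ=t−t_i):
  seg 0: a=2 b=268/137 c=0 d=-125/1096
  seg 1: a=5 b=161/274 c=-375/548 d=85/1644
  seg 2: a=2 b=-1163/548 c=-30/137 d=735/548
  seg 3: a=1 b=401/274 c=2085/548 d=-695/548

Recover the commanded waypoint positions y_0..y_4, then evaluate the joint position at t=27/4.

y_0=2 y_1=5 y_2=2 y_3=1 y_4=5
S(27/4) = 129863/35072

y_0 = S_0(0) = a_0 = 2
y_1 = S_1(0) = a_1 = 5
y_2 = S_2(0) = a_2 = 2
y_3 = S_3(0) = a_3 = 1
y_4 = S_3(1) = 5
t_q=27/4 is in segment 3 (τ=3/4); S_3(τ)=129863/35072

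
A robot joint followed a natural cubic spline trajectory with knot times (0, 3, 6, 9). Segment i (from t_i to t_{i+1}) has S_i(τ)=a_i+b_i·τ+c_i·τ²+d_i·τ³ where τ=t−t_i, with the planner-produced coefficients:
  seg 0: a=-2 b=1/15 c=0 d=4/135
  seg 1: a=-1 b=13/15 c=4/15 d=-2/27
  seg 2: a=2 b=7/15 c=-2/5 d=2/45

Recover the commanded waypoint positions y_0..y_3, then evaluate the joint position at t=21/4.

y_0 = S_0(0) = a_0 = -2
y_1 = S_1(0) = a_1 = -1
y_2 = S_2(0) = a_2 = 2
y_3 = S_2(3) = 1
t_q=21/4 is in segment 1 (τ=9/4); S_1(τ)=233/160

y_0=-2 y_1=-1 y_2=2 y_3=1
S(21/4) = 233/160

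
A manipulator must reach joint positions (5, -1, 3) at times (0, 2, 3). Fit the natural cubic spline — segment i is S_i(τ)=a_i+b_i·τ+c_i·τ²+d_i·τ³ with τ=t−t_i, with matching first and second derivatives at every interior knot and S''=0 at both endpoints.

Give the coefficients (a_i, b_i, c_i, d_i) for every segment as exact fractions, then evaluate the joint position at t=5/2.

Δ: Δ0=-3, Δ1=4
row 1: diag=6, rhs=42; c'=1/6, d'=7
back: M1=7
M: M0=0, M1=7, M2=0
seg 0: a=5, c=M0/2=0, d=(M1−M0)/(6·2)=7/12, b=Δ0−h0·(2M0+M1)/6=-16/3
seg 1: a=-1, c=M1/2=7/2, d=(M2−M1)/(6·1)=-7/6, b=Δ1−h1·(2M1+M2)/6=5/3
t_q=5/2 → seg 1, τ=1/2; S=-1+5/3·τ+7/2·τ²+-7/6·τ³=9/16

  seg 0: a=5 b=-16/3 c=0 d=7/12
  seg 1: a=-1 b=5/3 c=7/2 d=-7/6
S(5/2) = 9/16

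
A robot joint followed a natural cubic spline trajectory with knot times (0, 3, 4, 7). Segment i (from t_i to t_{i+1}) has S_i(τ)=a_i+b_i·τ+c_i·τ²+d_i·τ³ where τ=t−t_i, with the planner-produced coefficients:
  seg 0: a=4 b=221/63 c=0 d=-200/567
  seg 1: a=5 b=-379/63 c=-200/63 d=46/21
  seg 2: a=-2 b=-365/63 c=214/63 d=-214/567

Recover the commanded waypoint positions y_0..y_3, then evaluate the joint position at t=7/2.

y_0 = S_0(0) = a_0 = 4
y_1 = S_1(0) = a_1 = 5
y_2 = S_2(0) = a_2 = -2
y_3 = S_2(3) = 1
t_q=7/2 is in segment 1 (τ=1/2); S_1(τ)=53/36

y_0=4 y_1=5 y_2=-2 y_3=1
S(7/2) = 53/36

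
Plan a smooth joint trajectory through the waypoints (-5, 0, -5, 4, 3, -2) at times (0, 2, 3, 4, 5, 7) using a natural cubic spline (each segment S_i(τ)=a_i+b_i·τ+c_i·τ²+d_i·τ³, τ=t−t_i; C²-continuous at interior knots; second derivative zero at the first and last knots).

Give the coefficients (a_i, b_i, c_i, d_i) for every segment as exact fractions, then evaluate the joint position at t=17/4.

  seg 0: a=-5 b=6567/986 c=0 d=-2051/1972
  seg 1: a=0 b=-5739/986 c=-6153/986 d=3481/493
  seg 2: a=-5 b=2841/986 c=14733/986 d=-150/17
  seg 3: a=4 b=6207/986 c=-11367/986 d=2087/493
  seg 4: a=3 b=-4005/986 c=1155/986 d=-385/1972
S(17/4) = 155217/31552

Δ: Δ0=5/2, Δ1=-5, Δ2=9, Δ3=-1, Δ4=-5/2
row 1: diag=6, rhs=-45; c'=1/6, d'=-15/2
row 2: denom=4−1·1/6=23/6; d'=(84−1·-15/2)/(23/6)=549/23
row 3: denom=4−1·6/23=86/23; d'=(-60−1·549/23)/(86/23)=-1929/86
row 4: denom=6−1·23/86=493/86; d'=(-9−1·-1929/86)/(493/86)=1155/493
back: M4=1155/493
back: M3=-1929/86−23/86·1155/493=-11367/493
back: M2=549/23−6/23·-11367/493=14733/493
back: M1=-15/2−1/6·14733/493=-6153/493
M: M0=0, M1=-6153/493, M2=14733/493, M3=-11367/493, M4=1155/493, M5=0
seg 0: a=-5, c=M0/2=0, d=(M1−M0)/(6·2)=-2051/1972, b=Δ0−h0·(2M0+M1)/6=6567/986
seg 1: a=0, c=M1/2=-6153/986, d=(M2−M1)/(6·1)=3481/493, b=Δ1−h1·(2M1+M2)/6=-5739/986
seg 2: a=-5, c=M2/2=14733/986, d=(M3−M2)/(6·1)=-150/17, b=Δ2−h2·(2M2+M3)/6=2841/986
seg 3: a=4, c=M3/2=-11367/986, d=(M4−M3)/(6·1)=2087/493, b=Δ3−h3·(2M3+M4)/6=6207/986
seg 4: a=3, c=M4/2=1155/986, d=(M5−M4)/(6·2)=-385/1972, b=Δ4−h4·(2M4+M5)/6=-4005/986
t_q=17/4 → seg 3, τ=1/4; S=4+6207/986·τ+-11367/986·τ²+2087/493·τ³=155217/31552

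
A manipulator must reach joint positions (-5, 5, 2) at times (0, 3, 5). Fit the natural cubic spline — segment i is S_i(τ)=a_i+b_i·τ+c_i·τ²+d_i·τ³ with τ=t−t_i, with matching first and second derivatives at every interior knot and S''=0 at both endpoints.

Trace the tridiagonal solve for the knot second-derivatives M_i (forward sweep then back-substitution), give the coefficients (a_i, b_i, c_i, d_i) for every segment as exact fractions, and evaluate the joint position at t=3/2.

  seg 0: a=-5 b=287/60 c=0 d=-29/180
  seg 1: a=5 b=13/30 c=-29/20 d=29/120
S(3/2) = 261/160

Δ: Δ0=10/3, Δ1=-3/2
row 1: diag=10, rhs=-29; c'=1/5, d'=-29/10
back: M1=-29/10
M: M0=0, M1=-29/10, M2=0
seg 0: a=-5, c=M0/2=0, d=(M1−M0)/(6·3)=-29/180, b=Δ0−h0·(2M0+M1)/6=287/60
seg 1: a=5, c=M1/2=-29/20, d=(M2−M1)/(6·2)=29/120, b=Δ1−h1·(2M1+M2)/6=13/30
t_q=3/2 → seg 0, τ=3/2; S=-5+287/60·τ+0·τ²+-29/180·τ³=261/160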